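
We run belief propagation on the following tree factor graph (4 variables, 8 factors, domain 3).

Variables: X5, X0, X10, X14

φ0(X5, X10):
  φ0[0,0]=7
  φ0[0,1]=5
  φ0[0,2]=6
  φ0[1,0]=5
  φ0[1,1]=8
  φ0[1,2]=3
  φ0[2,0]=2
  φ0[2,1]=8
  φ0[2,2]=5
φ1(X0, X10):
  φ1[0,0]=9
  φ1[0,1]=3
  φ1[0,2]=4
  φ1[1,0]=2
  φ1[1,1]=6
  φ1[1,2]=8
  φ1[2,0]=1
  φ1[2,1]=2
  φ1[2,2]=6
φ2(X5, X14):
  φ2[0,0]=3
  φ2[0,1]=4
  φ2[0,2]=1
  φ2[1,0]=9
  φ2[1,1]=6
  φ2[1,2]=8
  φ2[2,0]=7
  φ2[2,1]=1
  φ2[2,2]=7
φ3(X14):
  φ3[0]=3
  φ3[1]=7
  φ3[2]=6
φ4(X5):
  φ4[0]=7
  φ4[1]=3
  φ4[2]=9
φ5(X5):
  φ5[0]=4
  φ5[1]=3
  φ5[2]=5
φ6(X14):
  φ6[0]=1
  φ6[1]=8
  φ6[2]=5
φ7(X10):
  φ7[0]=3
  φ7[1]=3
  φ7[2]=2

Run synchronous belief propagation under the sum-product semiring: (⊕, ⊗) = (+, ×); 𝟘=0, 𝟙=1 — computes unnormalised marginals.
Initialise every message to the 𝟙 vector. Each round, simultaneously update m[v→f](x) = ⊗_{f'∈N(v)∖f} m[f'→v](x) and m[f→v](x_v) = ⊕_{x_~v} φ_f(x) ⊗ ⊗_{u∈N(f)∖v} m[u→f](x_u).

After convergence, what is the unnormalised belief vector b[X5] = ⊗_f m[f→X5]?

init: all messages = 𝟙 over 3 values
r1 m[φ0→X5] = [18, 16, 15]
r1 m[φ0→X10] = [14, 21, 14]
r1 m[φ1→X0] = [16, 16, 9]
r1 m[φ1→X10] = [12, 11, 18]
r1 m[φ2→X5] = [8, 23, 15]
r1 m[φ2→X14] = [19, 11, 16]
r1 m[φ3→X14] = [3, 7, 6]
r1 m[φ4→X5] = [7, 3, 9]
r1 m[φ5→X5] = [4, 3, 5]
r1 m[φ6→X14] = [1, 8, 5]
r1 m[φ7→X10] = [3, 3, 2]
r1 m[X5→φ0] = [1, 1, 1]
r1 m[X5→φ2] = [1, 1, 1]
r1 m[X5→φ4] = [1, 1, 1]
r1 m[X5→φ5] = [1, 1, 1]
r1 m[X0→φ1] = [1, 1, 1]
r1 m[X10→φ0] = [1, 1, 1]
r1 m[X10→φ1] = [1, 1, 1]
r1 m[X10→φ7] = [1, 1, 1]
r1 m[X14→φ2] = [1, 1, 1]
r1 m[X14→φ3] = [1, 1, 1]
r1 m[X14→φ6] = [1, 1, 1]
r2 m[φ0→X5] = [18, 16, 15]
r2 m[φ0→X10] = [14, 21, 14]
r2 m[φ1→X0] = [16, 16, 9]
r2 m[φ1→X10] = [12, 11, 18]
r2 m[φ2→X5] = [8, 23, 15]
r2 m[φ2→X14] = [19, 11, 16]
r2 m[φ3→X14] = [3, 7, 6]
r2 m[φ4→X5] = [7, 3, 9]
r2 m[φ5→X5] = [4, 3, 5]
r2 m[φ6→X14] = [1, 8, 5]
r2 m[φ7→X10] = [3, 3, 2]
r2 m[X5→φ0] = [224, 207, 675]
r2 m[X5→φ2] = [504, 144, 675]
r2 m[X5→φ4] = [576, 1104, 1125]
r2 m[X5→φ5] = [1008, 1104, 2025]
r2 m[X0→φ1] = [1, 1, 1]
r2 m[X10→φ0] = [36, 33, 36]
r2 m[X10→φ1] = [42, 63, 28]
r2 m[X10→φ7] = [168, 231, 252]
r2 m[X14→φ2] = [3, 56, 30]
r2 m[X14→φ3] = [19, 88, 80]
r2 m[X14→φ6] = [57, 77, 96]
r3 m[φ0→X5] = [633, 552, 516]
r3 m[φ0→X10] = [3953, 8176, 5340]
r3 m[φ1→X0] = [679, 686, 336]
r3 m[φ1→X10] = [12, 11, 18]
r3 m[φ2→X5] = [263, 603, 287]
r3 m[φ2→X14] = [7533, 3555, 6381]
r3 m[φ3→X14] = [3, 7, 6]
r3 m[φ4→X5] = [7, 3, 9]
r3 m[φ5→X5] = [4, 3, 5]
r3 m[φ6→X14] = [1, 8, 5]
r3 m[φ7→X10] = [3, 3, 2]
r3 m[X5→φ0] = [224, 207, 675]
r3 m[X5→φ2] = [504, 144, 675]
r3 m[X5→φ4] = [576, 1104, 1125]
r3 m[X5→φ5] = [1008, 1104, 2025]
r3 m[X0→φ1] = [1, 1, 1]
r3 m[X10→φ0] = [36, 33, 36]
r3 m[X10→φ1] = [42, 63, 28]
r3 m[X10→φ7] = [168, 231, 252]
r3 m[X14→φ2] = [3, 56, 30]
r3 m[X14→φ3] = [19, 88, 80]
r3 m[X14→φ6] = [57, 77, 96]
r4 m[φ0→X5] = [633, 552, 516]
r4 m[φ0→X10] = [3953, 8176, 5340]
r4 m[φ1→X0] = [679, 686, 336]
r4 m[φ1→X10] = [12, 11, 18]
r4 m[φ2→X5] = [263, 603, 287]
r4 m[φ2→X14] = [7533, 3555, 6381]
r4 m[φ3→X14] = [3, 7, 6]
r4 m[φ4→X5] = [7, 3, 9]
r4 m[φ5→X5] = [4, 3, 5]
r4 m[φ6→X14] = [1, 8, 5]
r4 m[φ7→X10] = [3, 3, 2]
r4 m[X5→φ0] = [7364, 5427, 12915]
r4 m[X5→φ2] = [17724, 4968, 23220]
r4 m[X5→φ4] = [665916, 998568, 740460]
r4 m[X5→φ5] = [1165353, 998568, 1332828]
r4 m[X0→φ1] = [1, 1, 1]
r4 m[X10→φ0] = [36, 33, 36]
r4 m[X10→φ1] = [11859, 24528, 10680]
r4 m[X10→φ7] = [47436, 89936, 96120]
r4 m[X14→φ2] = [3, 56, 30]
r4 m[X14→φ3] = [7533, 28440, 31905]
r4 m[X14→φ6] = [22599, 24885, 38286]
r5 m[φ0→X5] = [633, 552, 516]
r5 m[φ0→X10] = [104513, 183556, 125040]
r5 m[φ1→X0] = [223035, 256326, 124995]
r5 m[φ1→X10] = [12, 11, 18]
r5 m[φ2→X5] = [263, 603, 287]
r5 m[φ2→X14] = [260424, 123924, 220008]
r5 m[φ3→X14] = [3, 7, 6]
r5 m[φ4→X5] = [7, 3, 9]
r5 m[φ5→X5] = [4, 3, 5]
r5 m[φ6→X14] = [1, 8, 5]
r5 m[φ7→X10] = [3, 3, 2]
r5 m[X5→φ0] = [7364, 5427, 12915]
r5 m[X5→φ2] = [17724, 4968, 23220]
r5 m[X5→φ4] = [665916, 998568, 740460]
r5 m[X5→φ5] = [1165353, 998568, 1332828]
r5 m[X0→φ1] = [1, 1, 1]
r5 m[X10→φ0] = [36, 33, 36]
r5 m[X10→φ1] = [11859, 24528, 10680]
r5 m[X10→φ7] = [47436, 89936, 96120]
r5 m[X14→φ2] = [3, 56, 30]
r5 m[X14→φ3] = [7533, 28440, 31905]
r5 m[X14→φ6] = [22599, 24885, 38286]
r6 m[φ0→X5] = [633, 552, 516]
r6 m[φ0→X10] = [104513, 183556, 125040]
r6 m[φ1→X0] = [223035, 256326, 124995]
r6 m[φ1→X10] = [12, 11, 18]
r6 m[φ2→X5] = [263, 603, 287]
r6 m[φ2→X14] = [260424, 123924, 220008]
r6 m[φ3→X14] = [3, 7, 6]
r6 m[φ4→X5] = [7, 3, 9]
r6 m[φ5→X5] = [4, 3, 5]
r6 m[φ6→X14] = [1, 8, 5]
r6 m[φ7→X10] = [3, 3, 2]
r6 m[X5→φ0] = [7364, 5427, 12915]
r6 m[X5→φ2] = [17724, 4968, 23220]
r6 m[X5→φ4] = [665916, 998568, 740460]
r6 m[X5→φ5] = [1165353, 998568, 1332828]
r6 m[X0→φ1] = [1, 1, 1]
r6 m[X10→φ0] = [36, 33, 36]
r6 m[X10→φ1] = [313539, 550668, 250080]
r6 m[X10→φ7] = [1254156, 2019116, 2250720]
r6 m[X14→φ2] = [3, 56, 30]
r6 m[X14→φ3] = [260424, 991392, 1100040]
r6 m[X14→φ6] = [781272, 867468, 1320048]
r7 m[φ0→X5] = [633, 552, 516]
r7 m[φ0→X10] = [104513, 183556, 125040]
r7 m[φ1→X0] = [5474175, 5931726, 2915355]
r7 m[φ1→X10] = [12, 11, 18]
r7 m[φ2→X5] = [263, 603, 287]
r7 m[φ2→X14] = [260424, 123924, 220008]
r7 m[φ3→X14] = [3, 7, 6]
r7 m[φ4→X5] = [7, 3, 9]
r7 m[φ5→X5] = [4, 3, 5]
r7 m[φ6→X14] = [1, 8, 5]
r7 m[φ7→X10] = [3, 3, 2]
r7 m[X5→φ0] = [7364, 5427, 12915]
r7 m[X5→φ2] = [17724, 4968, 23220]
r7 m[X5→φ4] = [665916, 998568, 740460]
r7 m[X5→φ5] = [1165353, 998568, 1332828]
r7 m[X0→φ1] = [1, 1, 1]
r7 m[X10→φ0] = [36, 33, 36]
r7 m[X10→φ1] = [313539, 550668, 250080]
r7 m[X10→φ7] = [1254156, 2019116, 2250720]
r7 m[X14→φ2] = [3, 56, 30]
r7 m[X14→φ3] = [260424, 991392, 1100040]
r7 m[X14→φ6] = [781272, 867468, 1320048]
r8 m[φ0→X5] = [633, 552, 516]
r8 m[φ0→X10] = [104513, 183556, 125040]
r8 m[φ1→X0] = [5474175, 5931726, 2915355]
r8 m[φ1→X10] = [12, 11, 18]
r8 m[φ2→X5] = [263, 603, 287]
r8 m[φ2→X14] = [260424, 123924, 220008]
r8 m[φ3→X14] = [3, 7, 6]
r8 m[φ4→X5] = [7, 3, 9]
r8 m[φ5→X5] = [4, 3, 5]
r8 m[φ6→X14] = [1, 8, 5]
r8 m[φ7→X10] = [3, 3, 2]
r8 m[X5→φ0] = [7364, 5427, 12915]
r8 m[X5→φ2] = [17724, 4968, 23220]
r8 m[X5→φ4] = [665916, 998568, 740460]
r8 m[X5→φ5] = [1165353, 998568, 1332828]
r8 m[X0→φ1] = [1, 1, 1]
r8 m[X10→φ0] = [36, 33, 36]
r8 m[X10→φ1] = [313539, 550668, 250080]
r8 m[X10→φ7] = [1254156, 2019116, 2250720]
r8 m[X14→φ2] = [3, 56, 30]
r8 m[X14→φ3] = [260424, 991392, 1100040]
r8 m[X14→φ6] = [781272, 867468, 1320048]
fixed point reached at round 8
b[X5] = ⊗ incoming = [4661412, 2995704, 6664140]

b[X5] = [4661412, 2995704, 6664140]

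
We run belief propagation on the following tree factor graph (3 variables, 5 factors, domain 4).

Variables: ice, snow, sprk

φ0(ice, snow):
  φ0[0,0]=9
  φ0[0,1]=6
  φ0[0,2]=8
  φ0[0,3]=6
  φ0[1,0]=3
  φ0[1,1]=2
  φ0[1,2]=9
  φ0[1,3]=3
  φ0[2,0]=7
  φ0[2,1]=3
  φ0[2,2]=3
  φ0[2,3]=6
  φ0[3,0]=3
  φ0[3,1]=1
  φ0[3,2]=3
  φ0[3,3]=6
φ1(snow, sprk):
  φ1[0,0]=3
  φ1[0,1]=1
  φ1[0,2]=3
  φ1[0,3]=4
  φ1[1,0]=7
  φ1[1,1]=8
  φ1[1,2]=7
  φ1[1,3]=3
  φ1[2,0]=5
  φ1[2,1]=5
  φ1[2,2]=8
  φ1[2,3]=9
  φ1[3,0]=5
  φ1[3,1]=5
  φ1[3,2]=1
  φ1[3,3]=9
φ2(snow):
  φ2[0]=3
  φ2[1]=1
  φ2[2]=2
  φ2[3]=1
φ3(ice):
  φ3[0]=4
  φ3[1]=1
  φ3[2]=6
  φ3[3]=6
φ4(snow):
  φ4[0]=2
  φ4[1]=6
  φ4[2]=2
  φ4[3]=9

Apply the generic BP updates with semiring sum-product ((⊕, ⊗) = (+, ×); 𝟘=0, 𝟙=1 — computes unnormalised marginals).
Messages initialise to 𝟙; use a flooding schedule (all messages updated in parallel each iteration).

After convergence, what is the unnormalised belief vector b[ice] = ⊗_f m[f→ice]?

b[ice] = [13752, 2010, 13896, 10512]

init: all messages = 𝟙 over 4 values
r1 m[φ0→ice] = [29, 17, 19, 13]
r1 m[φ0→snow] = [22, 12, 23, 21]
r1 m[φ1→snow] = [11, 25, 27, 20]
r1 m[φ1→sprk] = [20, 19, 19, 25]
r1 m[φ2→snow] = [3, 1, 2, 1]
r1 m[φ3→ice] = [4, 1, 6, 6]
r1 m[φ4→snow] = [2, 6, 2, 9]
r1 m[ice→φ0] = [1, 1, 1, 1]
r1 m[ice→φ3] = [1, 1, 1, 1]
r1 m[snow→φ0] = [1, 1, 1, 1]
r1 m[snow→φ1] = [1, 1, 1, 1]
r1 m[snow→φ2] = [1, 1, 1, 1]
r1 m[snow→φ4] = [1, 1, 1, 1]
r1 m[sprk→φ1] = [1, 1, 1, 1]
r2 m[φ0→ice] = [29, 17, 19, 13]
r2 m[φ0→snow] = [22, 12, 23, 21]
r2 m[φ1→snow] = [11, 25, 27, 20]
r2 m[φ1→sprk] = [20, 19, 19, 25]
r2 m[φ2→snow] = [3, 1, 2, 1]
r2 m[φ3→ice] = [4, 1, 6, 6]
r2 m[φ4→snow] = [2, 6, 2, 9]
r2 m[ice→φ0] = [4, 1, 6, 6]
r2 m[ice→φ3] = [29, 17, 19, 13]
r2 m[snow→φ0] = [66, 150, 108, 180]
r2 m[snow→φ1] = [132, 72, 92, 189]
r2 m[snow→φ2] = [484, 1800, 1242, 3780]
r2 m[snow→φ4] = [726, 300, 1242, 420]
r2 m[sprk→φ1] = [1, 1, 1, 1]
r3 m[φ0→ice] = [3438, 2010, 2316, 1752]
r3 m[φ0→snow] = [99, 50, 77, 99]
r3 m[φ1→snow] = [11, 25, 27, 20]
r3 m[φ1→sprk] = [2305, 2113, 1825, 3273]
r3 m[φ2→snow] = [3, 1, 2, 1]
r3 m[φ3→ice] = [4, 1, 6, 6]
r3 m[φ4→snow] = [2, 6, 2, 9]
r3 m[ice→φ0] = [4, 1, 6, 6]
r3 m[ice→φ3] = [29, 17, 19, 13]
r3 m[snow→φ0] = [66, 150, 108, 180]
r3 m[snow→φ1] = [132, 72, 92, 189]
r3 m[snow→φ2] = [484, 1800, 1242, 3780]
r3 m[snow→φ4] = [726, 300, 1242, 420]
r3 m[sprk→φ1] = [1, 1, 1, 1]
r4 m[φ0→ice] = [3438, 2010, 2316, 1752]
r4 m[φ0→snow] = [99, 50, 77, 99]
r4 m[φ1→snow] = [11, 25, 27, 20]
r4 m[φ1→sprk] = [2305, 2113, 1825, 3273]
r4 m[φ2→snow] = [3, 1, 2, 1]
r4 m[φ3→ice] = [4, 1, 6, 6]
r4 m[φ4→snow] = [2, 6, 2, 9]
r4 m[ice→φ0] = [4, 1, 6, 6]
r4 m[ice→φ3] = [3438, 2010, 2316, 1752]
r4 m[snow→φ0] = [66, 150, 108, 180]
r4 m[snow→φ1] = [594, 300, 308, 891]
r4 m[snow→φ2] = [2178, 7500, 4158, 17820]
r4 m[snow→φ4] = [3267, 1250, 4158, 1980]
r4 m[sprk→φ1] = [1, 1, 1, 1]
r5 m[φ0→ice] = [3438, 2010, 2316, 1752]
r5 m[φ0→snow] = [99, 50, 77, 99]
r5 m[φ1→snow] = [11, 25, 27, 20]
r5 m[φ1→sprk] = [9877, 8989, 7237, 14067]
r5 m[φ2→snow] = [3, 1, 2, 1]
r5 m[φ3→ice] = [4, 1, 6, 6]
r5 m[φ4→snow] = [2, 6, 2, 9]
r5 m[ice→φ0] = [4, 1, 6, 6]
r5 m[ice→φ3] = [3438, 2010, 2316, 1752]
r5 m[snow→φ0] = [66, 150, 108, 180]
r5 m[snow→φ1] = [594, 300, 308, 891]
r5 m[snow→φ2] = [2178, 7500, 4158, 17820]
r5 m[snow→φ4] = [3267, 1250, 4158, 1980]
r5 m[sprk→φ1] = [1, 1, 1, 1]
r6 m[φ0→ice] = [3438, 2010, 2316, 1752]
r6 m[φ0→snow] = [99, 50, 77, 99]
r6 m[φ1→snow] = [11, 25, 27, 20]
r6 m[φ1→sprk] = [9877, 8989, 7237, 14067]
r6 m[φ2→snow] = [3, 1, 2, 1]
r6 m[φ3→ice] = [4, 1, 6, 6]
r6 m[φ4→snow] = [2, 6, 2, 9]
r6 m[ice→φ0] = [4, 1, 6, 6]
r6 m[ice→φ3] = [3438, 2010, 2316, 1752]
r6 m[snow→φ0] = [66, 150, 108, 180]
r6 m[snow→φ1] = [594, 300, 308, 891]
r6 m[snow→φ2] = [2178, 7500, 4158, 17820]
r6 m[snow→φ4] = [3267, 1250, 4158, 1980]
r6 m[sprk→φ1] = [1, 1, 1, 1]
fixed point reached at round 6
b[ice] = ⊗ incoming = [13752, 2010, 13896, 10512]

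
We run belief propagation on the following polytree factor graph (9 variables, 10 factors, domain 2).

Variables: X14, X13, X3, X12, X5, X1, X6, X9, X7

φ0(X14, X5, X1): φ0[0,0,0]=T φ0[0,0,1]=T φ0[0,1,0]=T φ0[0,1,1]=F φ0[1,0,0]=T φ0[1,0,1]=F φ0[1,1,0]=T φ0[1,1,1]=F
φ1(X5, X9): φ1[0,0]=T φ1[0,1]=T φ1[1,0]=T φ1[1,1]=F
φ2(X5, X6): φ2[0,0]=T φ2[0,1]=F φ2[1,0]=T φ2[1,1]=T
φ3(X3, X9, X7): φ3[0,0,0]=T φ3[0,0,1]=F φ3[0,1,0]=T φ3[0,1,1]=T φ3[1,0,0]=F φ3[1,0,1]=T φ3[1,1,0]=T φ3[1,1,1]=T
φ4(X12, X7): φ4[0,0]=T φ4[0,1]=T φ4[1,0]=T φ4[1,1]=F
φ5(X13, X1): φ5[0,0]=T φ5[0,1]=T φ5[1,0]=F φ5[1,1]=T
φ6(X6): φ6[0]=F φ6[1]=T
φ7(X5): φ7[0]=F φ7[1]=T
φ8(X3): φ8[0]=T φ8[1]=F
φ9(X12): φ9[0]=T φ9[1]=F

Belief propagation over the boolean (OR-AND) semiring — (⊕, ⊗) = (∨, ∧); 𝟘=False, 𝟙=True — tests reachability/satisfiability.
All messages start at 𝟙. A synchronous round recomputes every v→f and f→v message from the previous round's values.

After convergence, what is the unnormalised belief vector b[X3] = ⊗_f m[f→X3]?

b[X3] = [T, F]

init: all messages = 𝟙 over 2 values
r1 m[φ0→X14] = [T, T]
r1 m[φ0→X5] = [T, T]
r1 m[φ0→X1] = [T, T]
r1 m[φ1→X5] = [T, T]
r1 m[φ1→X9] = [T, T]
r1 m[φ2→X5] = [T, T]
r1 m[φ2→X6] = [T, T]
r1 m[φ3→X3] = [T, T]
r1 m[φ3→X9] = [T, T]
r1 m[φ3→X7] = [T, T]
r1 m[φ4→X12] = [T, T]
r1 m[φ4→X7] = [T, T]
r1 m[φ5→X13] = [T, T]
r1 m[φ5→X1] = [T, T]
r1 m[φ6→X6] = [F, T]
r1 m[φ7→X5] = [F, T]
r1 m[φ8→X3] = [T, F]
r1 m[φ9→X12] = [T, F]
r1 m[X14→φ0] = [T, T]
r1 m[X13→φ5] = [T, T]
r1 m[X3→φ3] = [T, T]
r1 m[X3→φ8] = [T, T]
r1 m[X12→φ4] = [T, T]
r1 m[X12→φ9] = [T, T]
r1 m[X5→φ0] = [T, T]
r1 m[X5→φ1] = [T, T]
r1 m[X5→φ2] = [T, T]
r1 m[X5→φ7] = [T, T]
r1 m[X1→φ0] = [T, T]
r1 m[X1→φ5] = [T, T]
r1 m[X6→φ2] = [T, T]
r1 m[X6→φ6] = [T, T]
r1 m[X9→φ1] = [T, T]
r1 m[X9→φ3] = [T, T]
r1 m[X7→φ3] = [T, T]
r1 m[X7→φ4] = [T, T]
r2 m[φ0→X14] = [T, T]
r2 m[φ0→X5] = [T, T]
r2 m[φ0→X1] = [T, T]
r2 m[φ1→X5] = [T, T]
r2 m[φ1→X9] = [T, T]
r2 m[φ2→X5] = [T, T]
r2 m[φ2→X6] = [T, T]
r2 m[φ3→X3] = [T, T]
r2 m[φ3→X9] = [T, T]
r2 m[φ3→X7] = [T, T]
r2 m[φ4→X12] = [T, T]
r2 m[φ4→X7] = [T, T]
r2 m[φ5→X13] = [T, T]
r2 m[φ5→X1] = [T, T]
r2 m[φ6→X6] = [F, T]
r2 m[φ7→X5] = [F, T]
r2 m[φ8→X3] = [T, F]
r2 m[φ9→X12] = [T, F]
r2 m[X14→φ0] = [T, T]
r2 m[X13→φ5] = [T, T]
r2 m[X3→φ3] = [T, F]
r2 m[X3→φ8] = [T, T]
r2 m[X12→φ4] = [T, F]
r2 m[X12→φ9] = [T, T]
r2 m[X5→φ0] = [F, T]
r2 m[X5→φ1] = [F, T]
r2 m[X5→φ2] = [F, T]
r2 m[X5→φ7] = [T, T]
r2 m[X1→φ0] = [T, T]
r2 m[X1→φ5] = [T, T]
r2 m[X6→φ2] = [F, T]
r2 m[X6→φ6] = [T, T]
r2 m[X9→φ1] = [T, T]
r2 m[X9→φ3] = [T, T]
r2 m[X7→φ3] = [T, T]
r2 m[X7→φ4] = [T, T]
r3 m[φ0→X14] = [T, T]
r3 m[φ0→X5] = [T, T]
r3 m[φ0→X1] = [T, F]
r3 m[φ1→X5] = [T, T]
r3 m[φ1→X9] = [T, F]
r3 m[φ2→X5] = [F, T]
r3 m[φ2→X6] = [T, T]
r3 m[φ3→X3] = [T, T]
r3 m[φ3→X9] = [T, T]
r3 m[φ3→X7] = [T, T]
r3 m[φ4→X12] = [T, T]
r3 m[φ4→X7] = [T, T]
r3 m[φ5→X13] = [T, T]
r3 m[φ5→X1] = [T, T]
r3 m[φ6→X6] = [F, T]
r3 m[φ7→X5] = [F, T]
r3 m[φ8→X3] = [T, F]
r3 m[φ9→X12] = [T, F]
r3 m[X14→φ0] = [T, T]
r3 m[X13→φ5] = [T, T]
r3 m[X3→φ3] = [T, F]
r3 m[X3→φ8] = [T, T]
r3 m[X12→φ4] = [T, F]
r3 m[X12→φ9] = [T, T]
r3 m[X5→φ0] = [F, T]
r3 m[X5→φ1] = [F, T]
r3 m[X5→φ2] = [F, T]
r3 m[X5→φ7] = [T, T]
r3 m[X1→φ0] = [T, T]
r3 m[X1→φ5] = [T, T]
r3 m[X6→φ2] = [F, T]
r3 m[X6→φ6] = [T, T]
r3 m[X9→φ1] = [T, T]
r3 m[X9→φ3] = [T, T]
r3 m[X7→φ3] = [T, T]
r3 m[X7→φ4] = [T, T]
r4 m[φ0→X14] = [T, T]
r4 m[φ0→X5] = [T, T]
r4 m[φ0→X1] = [T, F]
r4 m[φ1→X5] = [T, T]
r4 m[φ1→X9] = [T, F]
r4 m[φ2→X5] = [F, T]
r4 m[φ2→X6] = [T, T]
r4 m[φ3→X3] = [T, T]
r4 m[φ3→X9] = [T, T]
r4 m[φ3→X7] = [T, T]
r4 m[φ4→X12] = [T, T]
r4 m[φ4→X7] = [T, T]
r4 m[φ5→X13] = [T, T]
r4 m[φ5→X1] = [T, T]
r4 m[φ6→X6] = [F, T]
r4 m[φ7→X5] = [F, T]
r4 m[φ8→X3] = [T, F]
r4 m[φ9→X12] = [T, F]
r4 m[X14→φ0] = [T, T]
r4 m[X13→φ5] = [T, T]
r4 m[X3→φ3] = [T, F]
r4 m[X3→φ8] = [T, T]
r4 m[X12→φ4] = [T, F]
r4 m[X12→φ9] = [T, T]
r4 m[X5→φ0] = [F, T]
r4 m[X5→φ1] = [F, T]
r4 m[X5→φ2] = [F, T]
r4 m[X5→φ7] = [F, T]
r4 m[X1→φ0] = [T, T]
r4 m[X1→φ5] = [T, F]
r4 m[X6→φ2] = [F, T]
r4 m[X6→φ6] = [T, T]
r4 m[X9→φ1] = [T, T]
r4 m[X9→φ3] = [T, F]
r4 m[X7→φ3] = [T, T]
r4 m[X7→φ4] = [T, T]
r5 m[φ0→X14] = [T, T]
r5 m[φ0→X5] = [T, T]
r5 m[φ0→X1] = [T, F]
r5 m[φ1→X5] = [T, T]
r5 m[φ1→X9] = [T, F]
r5 m[φ2→X5] = [F, T]
r5 m[φ2→X6] = [T, T]
r5 m[φ3→X3] = [T, T]
r5 m[φ3→X9] = [T, T]
r5 m[φ3→X7] = [T, F]
r5 m[φ4→X12] = [T, T]
r5 m[φ4→X7] = [T, T]
r5 m[φ5→X13] = [T, F]
r5 m[φ5→X1] = [T, T]
r5 m[φ6→X6] = [F, T]
r5 m[φ7→X5] = [F, T]
r5 m[φ8→X3] = [T, F]
r5 m[φ9→X12] = [T, F]
r5 m[X14→φ0] = [T, T]
r5 m[X13→φ5] = [T, T]
r5 m[X3→φ3] = [T, F]
r5 m[X3→φ8] = [T, T]
r5 m[X12→φ4] = [T, F]
r5 m[X12→φ9] = [T, T]
r5 m[X5→φ0] = [F, T]
r5 m[X5→φ1] = [F, T]
r5 m[X5→φ2] = [F, T]
r5 m[X5→φ7] = [F, T]
r5 m[X1→φ0] = [T, T]
r5 m[X1→φ5] = [T, F]
r5 m[X6→φ2] = [F, T]
r5 m[X6→φ6] = [T, T]
r5 m[X9→φ1] = [T, T]
r5 m[X9→φ3] = [T, F]
r5 m[X7→φ3] = [T, T]
r5 m[X7→φ4] = [T, T]
r6 m[φ0→X14] = [T, T]
r6 m[φ0→X5] = [T, T]
r6 m[φ0→X1] = [T, F]
r6 m[φ1→X5] = [T, T]
r6 m[φ1→X9] = [T, F]
r6 m[φ2→X5] = [F, T]
r6 m[φ2→X6] = [T, T]
r6 m[φ3→X3] = [T, T]
r6 m[φ3→X9] = [T, T]
r6 m[φ3→X7] = [T, F]
r6 m[φ4→X12] = [T, T]
r6 m[φ4→X7] = [T, T]
r6 m[φ5→X13] = [T, F]
r6 m[φ5→X1] = [T, T]
r6 m[φ6→X6] = [F, T]
r6 m[φ7→X5] = [F, T]
r6 m[φ8→X3] = [T, F]
r6 m[φ9→X12] = [T, F]
r6 m[X14→φ0] = [T, T]
r6 m[X13→φ5] = [T, T]
r6 m[X3→φ3] = [T, F]
r6 m[X3→φ8] = [T, T]
r6 m[X12→φ4] = [T, F]
r6 m[X12→φ9] = [T, T]
r6 m[X5→φ0] = [F, T]
r6 m[X5→φ1] = [F, T]
r6 m[X5→φ2] = [F, T]
r6 m[X5→φ7] = [F, T]
r6 m[X1→φ0] = [T, T]
r6 m[X1→φ5] = [T, F]
r6 m[X6→φ2] = [F, T]
r6 m[X6→φ6] = [T, T]
r6 m[X9→φ1] = [T, T]
r6 m[X9→φ3] = [T, F]
r6 m[X7→φ3] = [T, T]
r6 m[X7→φ4] = [T, F]
r7 m[φ0→X14] = [T, T]
r7 m[φ0→X5] = [T, T]
r7 m[φ0→X1] = [T, F]
r7 m[φ1→X5] = [T, T]
r7 m[φ1→X9] = [T, F]
r7 m[φ2→X5] = [F, T]
r7 m[φ2→X6] = [T, T]
r7 m[φ3→X3] = [T, T]
r7 m[φ3→X9] = [T, T]
r7 m[φ3→X7] = [T, F]
r7 m[φ4→X12] = [T, T]
r7 m[φ4→X7] = [T, T]
r7 m[φ5→X13] = [T, F]
r7 m[φ5→X1] = [T, T]
r7 m[φ6→X6] = [F, T]
r7 m[φ7→X5] = [F, T]
r7 m[φ8→X3] = [T, F]
r7 m[φ9→X12] = [T, F]
r7 m[X14→φ0] = [T, T]
r7 m[X13→φ5] = [T, T]
r7 m[X3→φ3] = [T, F]
r7 m[X3→φ8] = [T, T]
r7 m[X12→φ4] = [T, F]
r7 m[X12→φ9] = [T, T]
r7 m[X5→φ0] = [F, T]
r7 m[X5→φ1] = [F, T]
r7 m[X5→φ2] = [F, T]
r7 m[X5→φ7] = [F, T]
r7 m[X1→φ0] = [T, T]
r7 m[X1→φ5] = [T, F]
r7 m[X6→φ2] = [F, T]
r7 m[X6→φ6] = [T, T]
r7 m[X9→φ1] = [T, T]
r7 m[X9→φ3] = [T, F]
r7 m[X7→φ3] = [T, T]
r7 m[X7→φ4] = [T, F]
fixed point reached at round 7
b[X3] = ⊗ incoming = [T, F]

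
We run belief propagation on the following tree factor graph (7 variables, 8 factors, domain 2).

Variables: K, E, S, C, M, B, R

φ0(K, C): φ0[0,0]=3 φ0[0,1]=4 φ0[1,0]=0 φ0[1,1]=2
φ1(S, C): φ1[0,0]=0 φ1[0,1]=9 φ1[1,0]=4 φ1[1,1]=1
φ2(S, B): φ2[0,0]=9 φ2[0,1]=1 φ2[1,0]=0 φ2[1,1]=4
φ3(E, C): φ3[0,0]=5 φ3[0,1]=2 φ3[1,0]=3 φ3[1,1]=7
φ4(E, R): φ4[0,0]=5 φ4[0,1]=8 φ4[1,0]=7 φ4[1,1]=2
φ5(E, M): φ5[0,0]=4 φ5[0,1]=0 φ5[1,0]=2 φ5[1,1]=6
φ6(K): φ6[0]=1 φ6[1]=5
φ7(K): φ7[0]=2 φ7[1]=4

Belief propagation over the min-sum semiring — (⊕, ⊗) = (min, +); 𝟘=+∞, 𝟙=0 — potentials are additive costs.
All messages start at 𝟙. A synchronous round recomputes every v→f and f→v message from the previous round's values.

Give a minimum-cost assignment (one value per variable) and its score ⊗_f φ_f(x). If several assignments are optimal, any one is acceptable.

assignment: (K=0, E=1, S=0, C=0, M=0, B=1, R=1); score = 14

init: all messages = 𝟙 over 2 values
r1 m[φ0→K] = [3, 0]
r1 m[φ0→C] = [0, 2]
r1 m[φ1→S] = [0, 1]
r1 m[φ1→C] = [0, 1]
r1 m[φ2→S] = [1, 0]
r1 m[φ2→B] = [0, 1]
r1 m[φ3→E] = [2, 3]
r1 m[φ3→C] = [3, 2]
r1 m[φ4→E] = [5, 2]
r1 m[φ4→R] = [5, 2]
r1 m[φ5→E] = [0, 2]
r1 m[φ5→M] = [2, 0]
r1 m[φ6→K] = [1, 5]
r1 m[φ7→K] = [2, 4]
r1 m[K→φ0] = [0, 0]
r1 m[K→φ6] = [0, 0]
r1 m[K→φ7] = [0, 0]
r1 m[E→φ3] = [0, 0]
r1 m[E→φ4] = [0, 0]
r1 m[E→φ5] = [0, 0]
r1 m[S→φ1] = [0, 0]
r1 m[S→φ2] = [0, 0]
r1 m[C→φ0] = [0, 0]
r1 m[C→φ1] = [0, 0]
r1 m[C→φ3] = [0, 0]
r1 m[M→φ5] = [0, 0]
r1 m[B→φ2] = [0, 0]
r1 m[R→φ4] = [0, 0]
r2 m[φ0→K] = [3, 0]
r2 m[φ0→C] = [0, 2]
r2 m[φ1→S] = [0, 1]
r2 m[φ1→C] = [0, 1]
r2 m[φ2→S] = [1, 0]
r2 m[φ2→B] = [0, 1]
r2 m[φ3→E] = [2, 3]
r2 m[φ3→C] = [3, 2]
r2 m[φ4→E] = [5, 2]
r2 m[φ4→R] = [5, 2]
r2 m[φ5→E] = [0, 2]
r2 m[φ5→M] = [2, 0]
r2 m[φ6→K] = [1, 5]
r2 m[φ7→K] = [2, 4]
r2 m[K→φ0] = [3, 9]
r2 m[K→φ6] = [5, 4]
r2 m[K→φ7] = [4, 5]
r2 m[E→φ3] = [5, 4]
r2 m[E→φ4] = [2, 5]
r2 m[E→φ5] = [7, 5]
r2 m[S→φ1] = [1, 0]
r2 m[S→φ2] = [0, 1]
r2 m[C→φ0] = [3, 3]
r2 m[C→φ1] = [3, 4]
r2 m[C→φ3] = [0, 3]
r2 m[M→φ5] = [0, 0]
r2 m[B→φ2] = [0, 0]
r2 m[R→φ4] = [0, 0]
r3 m[φ0→K] = [6, 3]
r3 m[φ0→C] = [6, 7]
r3 m[φ1→S] = [3, 5]
r3 m[φ1→C] = [1, 1]
r3 m[φ2→S] = [1, 0]
r3 m[φ2→B] = [1, 1]
r3 m[φ3→E] = [5, 3]
r3 m[φ3→C] = [7, 7]
r3 m[φ4→E] = [5, 2]
r3 m[φ4→R] = [7, 7]
r3 m[φ5→E] = [0, 2]
r3 m[φ5→M] = [7, 7]
r3 m[φ6→K] = [1, 5]
r3 m[φ7→K] = [2, 4]
r3 m[K→φ0] = [3, 9]
r3 m[K→φ6] = [5, 4]
r3 m[K→φ7] = [4, 5]
r3 m[E→φ3] = [5, 4]
r3 m[E→φ4] = [2, 5]
r3 m[E→φ5] = [7, 5]
r3 m[S→φ1] = [1, 0]
r3 m[S→φ2] = [0, 1]
r3 m[C→φ0] = [3, 3]
r3 m[C→φ1] = [3, 4]
r3 m[C→φ3] = [0, 3]
r3 m[M→φ5] = [0, 0]
r3 m[B→φ2] = [0, 0]
r3 m[R→φ4] = [0, 0]
r4 m[φ0→K] = [6, 3]
r4 m[φ0→C] = [6, 7]
r4 m[φ1→S] = [3, 5]
r4 m[φ1→C] = [1, 1]
r4 m[φ2→S] = [1, 0]
r4 m[φ2→B] = [1, 1]
r4 m[φ3→E] = [5, 3]
r4 m[φ3→C] = [7, 7]
r4 m[φ4→E] = [5, 2]
r4 m[φ4→R] = [7, 7]
r4 m[φ5→E] = [0, 2]
r4 m[φ5→M] = [7, 7]
r4 m[φ6→K] = [1, 5]
r4 m[φ7→K] = [2, 4]
r4 m[K→φ0] = [3, 9]
r4 m[K→φ6] = [8, 7]
r4 m[K→φ7] = [7, 8]
r4 m[E→φ3] = [5, 4]
r4 m[E→φ4] = [5, 5]
r4 m[E→φ5] = [10, 5]
r4 m[S→φ1] = [1, 0]
r4 m[S→φ2] = [3, 5]
r4 m[C→φ0] = [8, 8]
r4 m[C→φ1] = [13, 14]
r4 m[C→φ3] = [7, 8]
r4 m[M→φ5] = [0, 0]
r4 m[B→φ2] = [0, 0]
r4 m[R→φ4] = [0, 0]
r5 m[φ0→K] = [11, 8]
r5 m[φ0→C] = [6, 7]
r5 m[φ1→S] = [13, 15]
r5 m[φ1→C] = [1, 1]
r5 m[φ2→S] = [1, 0]
r5 m[φ2→B] = [5, 4]
r5 m[φ3→E] = [10, 10]
r5 m[φ3→C] = [7, 7]
r5 m[φ4→E] = [5, 2]
r5 m[φ4→R] = [10, 7]
r5 m[φ5→E] = [0, 2]
r5 m[φ5→M] = [7, 10]
r5 m[φ6→K] = [1, 5]
r5 m[φ7→K] = [2, 4]
r5 m[K→φ0] = [3, 9]
r5 m[K→φ6] = [8, 7]
r5 m[K→φ7] = [7, 8]
r5 m[E→φ3] = [5, 4]
r5 m[E→φ4] = [5, 5]
r5 m[E→φ5] = [10, 5]
r5 m[S→φ1] = [1, 0]
r5 m[S→φ2] = [3, 5]
r5 m[C→φ0] = [8, 8]
r5 m[C→φ1] = [13, 14]
r5 m[C→φ3] = [7, 8]
r5 m[M→φ5] = [0, 0]
r5 m[B→φ2] = [0, 0]
r5 m[R→φ4] = [0, 0]
r6 m[φ0→K] = [11, 8]
r6 m[φ0→C] = [6, 7]
r6 m[φ1→S] = [13, 15]
r6 m[φ1→C] = [1, 1]
r6 m[φ2→S] = [1, 0]
r6 m[φ2→B] = [5, 4]
r6 m[φ3→E] = [10, 10]
r6 m[φ3→C] = [7, 7]
r6 m[φ4→E] = [5, 2]
r6 m[φ4→R] = [10, 7]
r6 m[φ5→E] = [0, 2]
r6 m[φ5→M] = [7, 10]
r6 m[φ6→K] = [1, 5]
r6 m[φ7→K] = [2, 4]
r6 m[K→φ0] = [3, 9]
r6 m[K→φ6] = [13, 12]
r6 m[K→φ7] = [12, 13]
r6 m[E→φ3] = [5, 4]
r6 m[E→φ4] = [10, 12]
r6 m[E→φ5] = [15, 12]
r6 m[S→φ1] = [1, 0]
r6 m[S→φ2] = [13, 15]
r6 m[C→φ0] = [8, 8]
r6 m[C→φ1] = [13, 14]
r6 m[C→φ3] = [7, 8]
r6 m[M→φ5] = [0, 0]
r6 m[B→φ2] = [0, 0]
r6 m[R→φ4] = [0, 0]
r7 m[φ0→K] = [11, 8]
r7 m[φ0→C] = [6, 7]
r7 m[φ1→S] = [13, 15]
r7 m[φ1→C] = [1, 1]
r7 m[φ2→S] = [1, 0]
r7 m[φ2→B] = [15, 14]
r7 m[φ3→E] = [10, 10]
r7 m[φ3→C] = [7, 7]
r7 m[φ4→E] = [5, 2]
r7 m[φ4→R] = [15, 14]
r7 m[φ5→E] = [0, 2]
r7 m[φ5→M] = [14, 15]
r7 m[φ6→K] = [1, 5]
r7 m[φ7→K] = [2, 4]
r7 m[K→φ0] = [3, 9]
r7 m[K→φ6] = [13, 12]
r7 m[K→φ7] = [12, 13]
r7 m[E→φ3] = [5, 4]
r7 m[E→φ4] = [10, 12]
r7 m[E→φ5] = [15, 12]
r7 m[S→φ1] = [1, 0]
r7 m[S→φ2] = [13, 15]
r7 m[C→φ0] = [8, 8]
r7 m[C→φ1] = [13, 14]
r7 m[C→φ3] = [7, 8]
r7 m[M→φ5] = [0, 0]
r7 m[B→φ2] = [0, 0]
r7 m[R→φ4] = [0, 0]
r8 m[φ0→K] = [11, 8]
r8 m[φ0→C] = [6, 7]
r8 m[φ1→S] = [13, 15]
r8 m[φ1→C] = [1, 1]
r8 m[φ2→S] = [1, 0]
r8 m[φ2→B] = [15, 14]
r8 m[φ3→E] = [10, 10]
r8 m[φ3→C] = [7, 7]
r8 m[φ4→E] = [5, 2]
r8 m[φ4→R] = [15, 14]
r8 m[φ5→E] = [0, 2]
r8 m[φ5→M] = [14, 15]
r8 m[φ6→K] = [1, 5]
r8 m[φ7→K] = [2, 4]
r8 m[K→φ0] = [3, 9]
r8 m[K→φ6] = [13, 12]
r8 m[K→φ7] = [12, 13]
r8 m[E→φ3] = [5, 4]
r8 m[E→φ4] = [10, 12]
r8 m[E→φ5] = [15, 12]
r8 m[S→φ1] = [1, 0]
r8 m[S→φ2] = [13, 15]
r8 m[C→φ0] = [8, 8]
r8 m[C→φ1] = [13, 14]
r8 m[C→φ3] = [7, 8]
r8 m[M→φ5] = [0, 0]
r8 m[B→φ2] = [0, 0]
r8 m[R→φ4] = [0, 0]
fixed point reached at round 8
traceback from K: (K=0, E=1, S=0, C=0, M=0, B=1, R=1), score=14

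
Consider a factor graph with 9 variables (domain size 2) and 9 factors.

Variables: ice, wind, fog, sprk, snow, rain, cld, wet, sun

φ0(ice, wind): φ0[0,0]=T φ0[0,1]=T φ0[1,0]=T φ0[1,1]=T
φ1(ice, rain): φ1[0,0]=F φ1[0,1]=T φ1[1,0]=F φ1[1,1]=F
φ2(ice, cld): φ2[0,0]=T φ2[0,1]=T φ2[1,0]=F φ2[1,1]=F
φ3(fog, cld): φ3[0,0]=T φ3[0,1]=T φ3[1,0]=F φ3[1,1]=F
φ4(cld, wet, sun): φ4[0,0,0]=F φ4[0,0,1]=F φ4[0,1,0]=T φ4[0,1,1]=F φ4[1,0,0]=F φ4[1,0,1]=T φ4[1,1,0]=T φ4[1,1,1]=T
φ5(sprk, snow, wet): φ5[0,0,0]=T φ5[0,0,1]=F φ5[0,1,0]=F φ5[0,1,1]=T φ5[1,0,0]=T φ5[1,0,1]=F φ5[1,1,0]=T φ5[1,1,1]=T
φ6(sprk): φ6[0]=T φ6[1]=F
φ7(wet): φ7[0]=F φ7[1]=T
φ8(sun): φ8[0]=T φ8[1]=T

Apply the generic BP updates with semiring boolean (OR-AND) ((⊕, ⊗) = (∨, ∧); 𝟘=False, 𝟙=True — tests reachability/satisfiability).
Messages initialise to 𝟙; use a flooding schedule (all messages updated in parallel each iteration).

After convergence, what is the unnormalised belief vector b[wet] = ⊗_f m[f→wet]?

b[wet] = [F, T]

init: all messages = 𝟙 over 2 values
r1 m[φ0→ice] = [T, T]
r1 m[φ0→wind] = [T, T]
r1 m[φ1→ice] = [T, F]
r1 m[φ1→rain] = [F, T]
r1 m[φ2→ice] = [T, F]
r1 m[φ2→cld] = [T, T]
r1 m[φ3→fog] = [T, F]
r1 m[φ3→cld] = [T, T]
r1 m[φ4→cld] = [T, T]
r1 m[φ4→wet] = [T, T]
r1 m[φ4→sun] = [T, T]
r1 m[φ5→sprk] = [T, T]
r1 m[φ5→snow] = [T, T]
r1 m[φ5→wet] = [T, T]
r1 m[φ6→sprk] = [T, F]
r1 m[φ7→wet] = [F, T]
r1 m[φ8→sun] = [T, T]
r1 m[ice→φ0] = [T, T]
r1 m[ice→φ1] = [T, T]
r1 m[ice→φ2] = [T, T]
r1 m[wind→φ0] = [T, T]
r1 m[fog→φ3] = [T, T]
r1 m[sprk→φ5] = [T, T]
r1 m[sprk→φ6] = [T, T]
r1 m[snow→φ5] = [T, T]
r1 m[rain→φ1] = [T, T]
r1 m[cld→φ2] = [T, T]
r1 m[cld→φ3] = [T, T]
r1 m[cld→φ4] = [T, T]
r1 m[wet→φ4] = [T, T]
r1 m[wet→φ5] = [T, T]
r1 m[wet→φ7] = [T, T]
r1 m[sun→φ4] = [T, T]
r1 m[sun→φ8] = [T, T]
r2 m[φ0→ice] = [T, T]
r2 m[φ0→wind] = [T, T]
r2 m[φ1→ice] = [T, F]
r2 m[φ1→rain] = [F, T]
r2 m[φ2→ice] = [T, F]
r2 m[φ2→cld] = [T, T]
r2 m[φ3→fog] = [T, F]
r2 m[φ3→cld] = [T, T]
r2 m[φ4→cld] = [T, T]
r2 m[φ4→wet] = [T, T]
r2 m[φ4→sun] = [T, T]
r2 m[φ5→sprk] = [T, T]
r2 m[φ5→snow] = [T, T]
r2 m[φ5→wet] = [T, T]
r2 m[φ6→sprk] = [T, F]
r2 m[φ7→wet] = [F, T]
r2 m[φ8→sun] = [T, T]
r2 m[ice→φ0] = [T, F]
r2 m[ice→φ1] = [T, F]
r2 m[ice→φ2] = [T, F]
r2 m[wind→φ0] = [T, T]
r2 m[fog→φ3] = [T, T]
r2 m[sprk→φ5] = [T, F]
r2 m[sprk→φ6] = [T, T]
r2 m[snow→φ5] = [T, T]
r2 m[rain→φ1] = [T, T]
r2 m[cld→φ2] = [T, T]
r2 m[cld→φ3] = [T, T]
r2 m[cld→φ4] = [T, T]
r2 m[wet→φ4] = [F, T]
r2 m[wet→φ5] = [F, T]
r2 m[wet→φ7] = [T, T]
r2 m[sun→φ4] = [T, T]
r2 m[sun→φ8] = [T, T]
r3 m[φ0→ice] = [T, T]
r3 m[φ0→wind] = [T, T]
r3 m[φ1→ice] = [T, F]
r3 m[φ1→rain] = [F, T]
r3 m[φ2→ice] = [T, F]
r3 m[φ2→cld] = [T, T]
r3 m[φ3→fog] = [T, F]
r3 m[φ3→cld] = [T, T]
r3 m[φ4→cld] = [T, T]
r3 m[φ4→wet] = [T, T]
r3 m[φ4→sun] = [T, T]
r3 m[φ5→sprk] = [T, T]
r3 m[φ5→snow] = [F, T]
r3 m[φ5→wet] = [T, T]
r3 m[φ6→sprk] = [T, F]
r3 m[φ7→wet] = [F, T]
r3 m[φ8→sun] = [T, T]
r3 m[ice→φ0] = [T, F]
r3 m[ice→φ1] = [T, F]
r3 m[ice→φ2] = [T, F]
r3 m[wind→φ0] = [T, T]
r3 m[fog→φ3] = [T, T]
r3 m[sprk→φ5] = [T, F]
r3 m[sprk→φ6] = [T, T]
r3 m[snow→φ5] = [T, T]
r3 m[rain→φ1] = [T, T]
r3 m[cld→φ2] = [T, T]
r3 m[cld→φ3] = [T, T]
r3 m[cld→φ4] = [T, T]
r3 m[wet→φ4] = [F, T]
r3 m[wet→φ5] = [F, T]
r3 m[wet→φ7] = [T, T]
r3 m[sun→φ4] = [T, T]
r3 m[sun→φ8] = [T, T]
r4 m[φ0→ice] = [T, T]
r4 m[φ0→wind] = [T, T]
r4 m[φ1→ice] = [T, F]
r4 m[φ1→rain] = [F, T]
r4 m[φ2→ice] = [T, F]
r4 m[φ2→cld] = [T, T]
r4 m[φ3→fog] = [T, F]
r4 m[φ3→cld] = [T, T]
r4 m[φ4→cld] = [T, T]
r4 m[φ4→wet] = [T, T]
r4 m[φ4→sun] = [T, T]
r4 m[φ5→sprk] = [T, T]
r4 m[φ5→snow] = [F, T]
r4 m[φ5→wet] = [T, T]
r4 m[φ6→sprk] = [T, F]
r4 m[φ7→wet] = [F, T]
r4 m[φ8→sun] = [T, T]
r4 m[ice→φ0] = [T, F]
r4 m[ice→φ1] = [T, F]
r4 m[ice→φ2] = [T, F]
r4 m[wind→φ0] = [T, T]
r4 m[fog→φ3] = [T, T]
r4 m[sprk→φ5] = [T, F]
r4 m[sprk→φ6] = [T, T]
r4 m[snow→φ5] = [T, T]
r4 m[rain→φ1] = [T, T]
r4 m[cld→φ2] = [T, T]
r4 m[cld→φ3] = [T, T]
r4 m[cld→φ4] = [T, T]
r4 m[wet→φ4] = [F, T]
r4 m[wet→φ5] = [F, T]
r4 m[wet→φ7] = [T, T]
r4 m[sun→φ4] = [T, T]
r4 m[sun→φ8] = [T, T]
fixed point reached at round 4
b[wet] = ⊗ incoming = [F, T]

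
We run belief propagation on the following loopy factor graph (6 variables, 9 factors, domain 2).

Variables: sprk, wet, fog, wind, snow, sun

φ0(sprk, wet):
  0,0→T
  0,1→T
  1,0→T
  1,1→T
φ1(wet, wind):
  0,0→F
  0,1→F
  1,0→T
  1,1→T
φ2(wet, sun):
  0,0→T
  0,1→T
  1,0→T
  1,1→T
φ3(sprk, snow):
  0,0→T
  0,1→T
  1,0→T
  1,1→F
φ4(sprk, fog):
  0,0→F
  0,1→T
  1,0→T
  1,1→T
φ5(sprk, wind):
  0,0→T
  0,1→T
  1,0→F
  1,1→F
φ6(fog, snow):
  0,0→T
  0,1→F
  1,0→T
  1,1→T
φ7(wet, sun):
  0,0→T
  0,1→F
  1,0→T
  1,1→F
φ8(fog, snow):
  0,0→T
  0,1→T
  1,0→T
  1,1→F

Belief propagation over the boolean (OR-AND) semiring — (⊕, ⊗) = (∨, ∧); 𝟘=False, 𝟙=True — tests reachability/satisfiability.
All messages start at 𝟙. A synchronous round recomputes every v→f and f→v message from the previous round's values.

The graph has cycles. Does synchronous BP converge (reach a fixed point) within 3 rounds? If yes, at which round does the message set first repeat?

init: all messages = 𝟙 over 2 values
r1 m[φ0→sprk] = [T, T]
r1 m[φ0→wet] = [T, T]
r1 m[φ1→wet] = [F, T]
r1 m[φ1→wind] = [T, T]
r1 m[φ2→wet] = [T, T]
r1 m[φ2→sun] = [T, T]
r1 m[φ3→sprk] = [T, T]
r1 m[φ3→snow] = [T, T]
r1 m[φ4→sprk] = [T, T]
r1 m[φ4→fog] = [T, T]
r1 m[φ5→sprk] = [T, F]
r1 m[φ5→wind] = [T, T]
r1 m[φ6→fog] = [T, T]
r1 m[φ6→snow] = [T, T]
r1 m[φ7→wet] = [T, T]
r1 m[φ7→sun] = [T, F]
r1 m[φ8→fog] = [T, T]
r1 m[φ8→snow] = [T, T]
r1 m[sprk→φ0] = [T, T]
r1 m[sprk→φ3] = [T, T]
r1 m[sprk→φ4] = [T, T]
r1 m[sprk→φ5] = [T, T]
r1 m[wet→φ0] = [T, T]
r1 m[wet→φ1] = [T, T]
r1 m[wet→φ2] = [T, T]
r1 m[wet→φ7] = [T, T]
r1 m[fog→φ4] = [T, T]
r1 m[fog→φ6] = [T, T]
r1 m[fog→φ8] = [T, T]
r1 m[wind→φ1] = [T, T]
r1 m[wind→φ5] = [T, T]
r1 m[snow→φ3] = [T, T]
r1 m[snow→φ6] = [T, T]
r1 m[snow→φ8] = [T, T]
r1 m[sun→φ2] = [T, T]
r1 m[sun→φ7] = [T, T]
r2 m[φ0→sprk] = [T, T]
r2 m[φ0→wet] = [T, T]
r2 m[φ1→wet] = [F, T]
r2 m[φ1→wind] = [T, T]
r2 m[φ2→wet] = [T, T]
r2 m[φ2→sun] = [T, T]
r2 m[φ3→sprk] = [T, T]
r2 m[φ3→snow] = [T, T]
r2 m[φ4→sprk] = [T, T]
r2 m[φ4→fog] = [T, T]
r2 m[φ5→sprk] = [T, F]
r2 m[φ5→wind] = [T, T]
r2 m[φ6→fog] = [T, T]
r2 m[φ6→snow] = [T, T]
r2 m[φ7→wet] = [T, T]
r2 m[φ7→sun] = [T, F]
r2 m[φ8→fog] = [T, T]
r2 m[φ8→snow] = [T, T]
r2 m[sprk→φ0] = [T, F]
r2 m[sprk→φ3] = [T, F]
r2 m[sprk→φ4] = [T, F]
r2 m[sprk→φ5] = [T, T]
r2 m[wet→φ0] = [F, T]
r2 m[wet→φ1] = [T, T]
r2 m[wet→φ2] = [F, T]
r2 m[wet→φ7] = [F, T]
r2 m[fog→φ4] = [T, T]
r2 m[fog→φ6] = [T, T]
r2 m[fog→φ8] = [T, T]
r2 m[wind→φ1] = [T, T]
r2 m[wind→φ5] = [T, T]
r2 m[snow→φ3] = [T, T]
r2 m[snow→φ6] = [T, T]
r2 m[snow→φ8] = [T, T]
r2 m[sun→φ2] = [T, F]
r2 m[sun→φ7] = [T, T]
r3 m[φ0→sprk] = [T, T]
r3 m[φ0→wet] = [T, T]
r3 m[φ1→wet] = [F, T]
r3 m[φ1→wind] = [T, T]
r3 m[φ2→wet] = [T, T]
r3 m[φ2→sun] = [T, T]
r3 m[φ3→sprk] = [T, T]
r3 m[φ3→snow] = [T, T]
r3 m[φ4→sprk] = [T, T]
r3 m[φ4→fog] = [F, T]
r3 m[φ5→sprk] = [T, F]
r3 m[φ5→wind] = [T, T]
r3 m[φ6→fog] = [T, T]
r3 m[φ6→snow] = [T, T]
r3 m[φ7→wet] = [T, T]
r3 m[φ7→sun] = [T, F]
r3 m[φ8→fog] = [T, T]
r3 m[φ8→snow] = [T, T]
r3 m[sprk→φ0] = [T, F]
r3 m[sprk→φ3] = [T, F]
r3 m[sprk→φ4] = [T, F]
r3 m[sprk→φ5] = [T, T]
r3 m[wet→φ0] = [F, T]
r3 m[wet→φ1] = [T, T]
r3 m[wet→φ2] = [F, T]
r3 m[wet→φ7] = [F, T]
r3 m[fog→φ4] = [T, T]
r3 m[fog→φ6] = [T, T]
r3 m[fog→φ8] = [T, T]
r3 m[wind→φ1] = [T, T]
r3 m[wind→φ5] = [T, T]
r3 m[snow→φ3] = [T, T]
r3 m[snow→φ6] = [T, T]
r3 m[snow→φ8] = [T, T]
r3 m[sun→φ2] = [T, F]
r3 m[sun→φ7] = [T, T]
no fixed point within 3 rounds

NOT CONVERGED within 3 rounds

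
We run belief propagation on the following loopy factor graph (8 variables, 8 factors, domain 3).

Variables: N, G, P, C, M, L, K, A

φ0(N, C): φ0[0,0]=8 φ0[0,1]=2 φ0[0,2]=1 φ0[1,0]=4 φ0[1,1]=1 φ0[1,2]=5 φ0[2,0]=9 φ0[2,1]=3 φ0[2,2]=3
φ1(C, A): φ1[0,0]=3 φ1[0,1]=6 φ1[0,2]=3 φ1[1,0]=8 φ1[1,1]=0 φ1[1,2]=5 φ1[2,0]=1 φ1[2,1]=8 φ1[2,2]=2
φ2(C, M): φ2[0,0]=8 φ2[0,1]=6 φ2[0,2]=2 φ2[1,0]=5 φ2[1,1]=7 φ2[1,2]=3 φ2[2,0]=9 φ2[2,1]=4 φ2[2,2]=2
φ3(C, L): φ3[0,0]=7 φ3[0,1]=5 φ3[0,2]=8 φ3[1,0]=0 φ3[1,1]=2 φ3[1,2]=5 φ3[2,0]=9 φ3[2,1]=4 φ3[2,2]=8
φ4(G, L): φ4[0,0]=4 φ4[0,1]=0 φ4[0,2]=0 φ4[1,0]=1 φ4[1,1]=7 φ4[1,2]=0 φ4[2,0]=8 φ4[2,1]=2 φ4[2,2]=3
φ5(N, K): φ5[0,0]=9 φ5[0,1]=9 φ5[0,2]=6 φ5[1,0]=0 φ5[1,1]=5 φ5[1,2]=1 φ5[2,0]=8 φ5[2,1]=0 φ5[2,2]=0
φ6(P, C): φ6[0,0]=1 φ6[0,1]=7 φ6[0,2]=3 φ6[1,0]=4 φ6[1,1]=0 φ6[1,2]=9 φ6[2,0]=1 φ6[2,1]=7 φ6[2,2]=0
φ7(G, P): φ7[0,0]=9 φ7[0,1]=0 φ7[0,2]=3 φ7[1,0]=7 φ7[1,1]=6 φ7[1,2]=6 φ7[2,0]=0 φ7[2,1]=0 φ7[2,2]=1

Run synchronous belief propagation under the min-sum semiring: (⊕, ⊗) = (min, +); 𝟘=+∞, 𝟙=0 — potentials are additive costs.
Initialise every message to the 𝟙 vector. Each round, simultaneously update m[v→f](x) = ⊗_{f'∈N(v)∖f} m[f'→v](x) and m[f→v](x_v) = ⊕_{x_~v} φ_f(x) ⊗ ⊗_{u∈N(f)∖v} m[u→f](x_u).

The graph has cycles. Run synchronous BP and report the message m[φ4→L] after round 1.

init: all messages = 𝟙 over 3 values
r1 m[φ0→N] = [1, 1, 3]
r1 m[φ0→C] = [4, 1, 1]
r1 m[φ1→C] = [3, 0, 1]
r1 m[φ1→A] = [1, 0, 2]
r1 m[φ2→C] = [2, 3, 2]
r1 m[φ2→M] = [5, 4, 2]
r1 m[φ3→C] = [5, 0, 4]
r1 m[φ3→L] = [0, 2, 5]
r1 m[φ4→G] = [0, 0, 2]
r1 m[φ4→L] = [1, 0, 0]
r1 m[φ5→N] = [6, 0, 0]
r1 m[φ5→K] = [0, 0, 0]
r1 m[φ6→P] = [1, 0, 0]
r1 m[φ6→C] = [1, 0, 0]
r1 m[φ7→G] = [0, 6, 0]
r1 m[φ7→P] = [0, 0, 1]
r1 m[N→φ0] = [0, 0, 0]
r1 m[N→φ5] = [0, 0, 0]
r1 m[G→φ4] = [0, 0, 0]
r1 m[G→φ7] = [0, 0, 0]
r1 m[P→φ6] = [0, 0, 0]
r1 m[P→φ7] = [0, 0, 0]
r1 m[C→φ0] = [0, 0, 0]
r1 m[C→φ1] = [0, 0, 0]
r1 m[C→φ2] = [0, 0, 0]
r1 m[C→φ3] = [0, 0, 0]
r1 m[C→φ6] = [0, 0, 0]
r1 m[M→φ2] = [0, 0, 0]
r1 m[L→φ3] = [0, 0, 0]
r1 m[L→φ4] = [0, 0, 0]
r1 m[K→φ5] = [0, 0, 0]
r1 m[A→φ1] = [0, 0, 0]

message @ round 1 = [1, 0, 0]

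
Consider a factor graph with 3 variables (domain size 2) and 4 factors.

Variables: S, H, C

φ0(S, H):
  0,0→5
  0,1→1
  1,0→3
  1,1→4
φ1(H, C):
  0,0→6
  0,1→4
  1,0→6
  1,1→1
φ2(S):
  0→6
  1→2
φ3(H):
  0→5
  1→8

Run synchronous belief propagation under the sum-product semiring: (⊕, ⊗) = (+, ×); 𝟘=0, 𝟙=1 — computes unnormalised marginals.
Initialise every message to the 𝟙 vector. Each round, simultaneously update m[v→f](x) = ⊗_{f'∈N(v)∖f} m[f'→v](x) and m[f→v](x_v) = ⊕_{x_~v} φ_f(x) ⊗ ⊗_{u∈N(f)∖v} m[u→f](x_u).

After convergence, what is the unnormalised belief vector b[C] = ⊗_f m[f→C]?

init: all messages = 𝟙 over 2 values
r1 m[φ0→S] = [6, 7]
r1 m[φ0→H] = [8, 5]
r1 m[φ1→H] = [10, 7]
r1 m[φ1→C] = [12, 5]
r1 m[φ2→S] = [6, 2]
r1 m[φ3→H] = [5, 8]
r1 m[S→φ0] = [1, 1]
r1 m[S→φ2] = [1, 1]
r1 m[H→φ0] = [1, 1]
r1 m[H→φ1] = [1, 1]
r1 m[H→φ3] = [1, 1]
r1 m[C→φ1] = [1, 1]
r2 m[φ0→S] = [6, 7]
r2 m[φ0→H] = [8, 5]
r2 m[φ1→H] = [10, 7]
r2 m[φ1→C] = [12, 5]
r2 m[φ2→S] = [6, 2]
r2 m[φ3→H] = [5, 8]
r2 m[S→φ0] = [6, 2]
r2 m[S→φ2] = [6, 7]
r2 m[H→φ0] = [50, 56]
r2 m[H→φ1] = [40, 40]
r2 m[H→φ3] = [80, 35]
r2 m[C→φ1] = [1, 1]
r3 m[φ0→S] = [306, 374]
r3 m[φ0→H] = [36, 14]
r3 m[φ1→H] = [10, 7]
r3 m[φ1→C] = [480, 200]
r3 m[φ2→S] = [6, 2]
r3 m[φ3→H] = [5, 8]
r3 m[S→φ0] = [6, 2]
r3 m[S→φ2] = [6, 7]
r3 m[H→φ0] = [50, 56]
r3 m[H→φ1] = [40, 40]
r3 m[H→φ3] = [80, 35]
r3 m[C→φ1] = [1, 1]
r4 m[φ0→S] = [306, 374]
r4 m[φ0→H] = [36, 14]
r4 m[φ1→H] = [10, 7]
r4 m[φ1→C] = [480, 200]
r4 m[φ2→S] = [6, 2]
r4 m[φ3→H] = [5, 8]
r4 m[S→φ0] = [6, 2]
r4 m[S→φ2] = [306, 374]
r4 m[H→φ0] = [50, 56]
r4 m[H→φ1] = [180, 112]
r4 m[H→φ3] = [360, 98]
r4 m[C→φ1] = [1, 1]
r5 m[φ0→S] = [306, 374]
r5 m[φ0→H] = [36, 14]
r5 m[φ1→H] = [10, 7]
r5 m[φ1→C] = [1752, 832]
r5 m[φ2→S] = [6, 2]
r5 m[φ3→H] = [5, 8]
r5 m[S→φ0] = [6, 2]
r5 m[S→φ2] = [306, 374]
r5 m[H→φ0] = [50, 56]
r5 m[H→φ1] = [180, 112]
r5 m[H→φ3] = [360, 98]
r5 m[C→φ1] = [1, 1]
r6 m[φ0→S] = [306, 374]
r6 m[φ0→H] = [36, 14]
r6 m[φ1→H] = [10, 7]
r6 m[φ1→C] = [1752, 832]
r6 m[φ2→S] = [6, 2]
r6 m[φ3→H] = [5, 8]
r6 m[S→φ0] = [6, 2]
r6 m[S→φ2] = [306, 374]
r6 m[H→φ0] = [50, 56]
r6 m[H→φ1] = [180, 112]
r6 m[H→φ3] = [360, 98]
r6 m[C→φ1] = [1, 1]
fixed point reached at round 6
b[C] = ⊗ incoming = [1752, 832]

b[C] = [1752, 832]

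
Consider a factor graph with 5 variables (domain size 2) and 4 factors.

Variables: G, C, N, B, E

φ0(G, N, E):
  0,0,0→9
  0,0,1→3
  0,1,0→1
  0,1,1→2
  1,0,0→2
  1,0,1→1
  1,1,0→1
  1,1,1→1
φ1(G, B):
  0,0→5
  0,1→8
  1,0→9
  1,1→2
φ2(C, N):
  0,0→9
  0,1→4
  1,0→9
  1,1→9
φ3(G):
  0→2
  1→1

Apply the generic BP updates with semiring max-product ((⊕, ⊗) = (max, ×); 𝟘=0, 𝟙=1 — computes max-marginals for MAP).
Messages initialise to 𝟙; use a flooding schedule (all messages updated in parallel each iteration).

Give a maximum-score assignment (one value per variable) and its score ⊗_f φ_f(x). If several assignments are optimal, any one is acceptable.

assignment: (G=0, C=0, N=0, B=1, E=0); score = 1296

init: all messages = 𝟙 over 2 values
r1 m[φ0→G] = [9, 2]
r1 m[φ0→N] = [9, 2]
r1 m[φ0→E] = [9, 3]
r1 m[φ1→G] = [8, 9]
r1 m[φ1→B] = [9, 8]
r1 m[φ2→C] = [9, 9]
r1 m[φ2→N] = [9, 9]
r1 m[φ3→G] = [2, 1]
r1 m[G→φ0] = [1, 1]
r1 m[G→φ1] = [1, 1]
r1 m[G→φ3] = [1, 1]
r1 m[C→φ2] = [1, 1]
r1 m[N→φ0] = [1, 1]
r1 m[N→φ2] = [1, 1]
r1 m[B→φ1] = [1, 1]
r1 m[E→φ0] = [1, 1]
r2 m[φ0→G] = [9, 2]
r2 m[φ0→N] = [9, 2]
r2 m[φ0→E] = [9, 3]
r2 m[φ1→G] = [8, 9]
r2 m[φ1→B] = [9, 8]
r2 m[φ2→C] = [9, 9]
r2 m[φ2→N] = [9, 9]
r2 m[φ3→G] = [2, 1]
r2 m[G→φ0] = [16, 9]
r2 m[G→φ1] = [18, 2]
r2 m[G→φ3] = [72, 18]
r2 m[C→φ2] = [1, 1]
r2 m[N→φ0] = [9, 9]
r2 m[N→φ2] = [9, 2]
r2 m[B→φ1] = [1, 1]
r2 m[E→φ0] = [1, 1]
r3 m[φ0→G] = [81, 18]
r3 m[φ0→N] = [144, 32]
r3 m[φ0→E] = [1296, 432]
r3 m[φ1→G] = [8, 9]
r3 m[φ1→B] = [90, 144]
r3 m[φ2→C] = [81, 81]
r3 m[φ2→N] = [9, 9]
r3 m[φ3→G] = [2, 1]
r3 m[G→φ0] = [16, 9]
r3 m[G→φ1] = [18, 2]
r3 m[G→φ3] = [72, 18]
r3 m[C→φ2] = [1, 1]
r3 m[N→φ0] = [9, 9]
r3 m[N→φ2] = [9, 2]
r3 m[B→φ1] = [1, 1]
r3 m[E→φ0] = [1, 1]
r4 m[φ0→G] = [81, 18]
r4 m[φ0→N] = [144, 32]
r4 m[φ0→E] = [1296, 432]
r4 m[φ1→G] = [8, 9]
r4 m[φ1→B] = [90, 144]
r4 m[φ2→C] = [81, 81]
r4 m[φ2→N] = [9, 9]
r4 m[φ3→G] = [2, 1]
r4 m[G→φ0] = [16, 9]
r4 m[G→φ1] = [162, 18]
r4 m[G→φ3] = [648, 162]
r4 m[C→φ2] = [1, 1]
r4 m[N→φ0] = [9, 9]
r4 m[N→φ2] = [144, 32]
r4 m[B→φ1] = [1, 1]
r4 m[E→φ0] = [1, 1]
r5 m[φ0→G] = [81, 18]
r5 m[φ0→N] = [144, 32]
r5 m[φ0→E] = [1296, 432]
r5 m[φ1→G] = [8, 9]
r5 m[φ1→B] = [810, 1296]
r5 m[φ2→C] = [1296, 1296]
r5 m[φ2→N] = [9, 9]
r5 m[φ3→G] = [2, 1]
r5 m[G→φ0] = [16, 9]
r5 m[G→φ1] = [162, 18]
r5 m[G→φ3] = [648, 162]
r5 m[C→φ2] = [1, 1]
r5 m[N→φ0] = [9, 9]
r5 m[N→φ2] = [144, 32]
r5 m[B→φ1] = [1, 1]
r5 m[E→φ0] = [1, 1]
r6 m[φ0→G] = [81, 18]
r6 m[φ0→N] = [144, 32]
r6 m[φ0→E] = [1296, 432]
r6 m[φ1→G] = [8, 9]
r6 m[φ1→B] = [810, 1296]
r6 m[φ2→C] = [1296, 1296]
r6 m[φ2→N] = [9, 9]
r6 m[φ3→G] = [2, 1]
r6 m[G→φ0] = [16, 9]
r6 m[G→φ1] = [162, 18]
r6 m[G→φ3] = [648, 162]
r6 m[C→φ2] = [1, 1]
r6 m[N→φ0] = [9, 9]
r6 m[N→φ2] = [144, 32]
r6 m[B→φ1] = [1, 1]
r6 m[E→φ0] = [1, 1]
fixed point reached at round 6
traceback from G: (G=0, C=0, N=0, B=1, E=0), score=1296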